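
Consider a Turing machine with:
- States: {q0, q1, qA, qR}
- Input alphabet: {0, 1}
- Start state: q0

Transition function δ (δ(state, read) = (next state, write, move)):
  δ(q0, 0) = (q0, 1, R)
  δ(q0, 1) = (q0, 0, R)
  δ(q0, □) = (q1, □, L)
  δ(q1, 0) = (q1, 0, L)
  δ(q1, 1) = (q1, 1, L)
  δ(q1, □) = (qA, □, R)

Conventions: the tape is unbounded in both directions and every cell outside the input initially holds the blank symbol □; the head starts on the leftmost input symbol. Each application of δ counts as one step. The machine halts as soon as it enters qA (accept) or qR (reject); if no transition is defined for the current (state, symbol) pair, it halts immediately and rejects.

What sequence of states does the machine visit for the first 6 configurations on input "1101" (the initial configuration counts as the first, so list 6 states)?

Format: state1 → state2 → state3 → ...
Step 0: [q0]1101 (head at position 0)
Step 1: δ(q0, 1) = (q0, 0, R)  ⊢  0[q0]101 (head at position 1)
Step 2: δ(q0, 1) = (q0, 0, R)  ⊢  00[q0]01 (head at position 2)
Step 3: δ(q0, 0) = (q0, 1, R)  ⊢  001[q0]1 (head at position 3)
Step 4: δ(q0, 1) = (q0, 0, R)  ⊢  0010[q0]□ (head at position 4)
Step 5: δ(q0, □) = (q1, □, L)  ⊢  001[q1]0□ (head at position 3)
Reading off the states of these 6 configurations: q0 → q0 → q0 → q0 → q0 → q1

Final answer: q0 → q0 → q0 → q0 → q0 → q1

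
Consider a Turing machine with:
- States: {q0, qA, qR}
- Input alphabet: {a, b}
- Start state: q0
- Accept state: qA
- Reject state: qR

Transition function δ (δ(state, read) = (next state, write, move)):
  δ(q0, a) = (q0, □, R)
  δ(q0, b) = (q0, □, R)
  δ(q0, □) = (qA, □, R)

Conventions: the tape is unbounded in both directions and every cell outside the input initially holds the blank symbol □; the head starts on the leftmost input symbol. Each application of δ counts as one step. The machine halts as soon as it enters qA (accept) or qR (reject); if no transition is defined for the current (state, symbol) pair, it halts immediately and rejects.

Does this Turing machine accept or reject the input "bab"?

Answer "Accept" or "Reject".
Step 0: [q0]bab (head at position 0)
Step 1: δ(q0, b) = (q0, □, R)  ⊢  □[q0]ab (head at position 1)
Step 2: δ(q0, a) = (q0, □, R)  ⊢  □□[q0]b (head at position 2)
Step 3: δ(q0, b) = (q0, □, R)  ⊢  □□□[q0]□ (head at position 3)
Step 4: δ(q0, □) = (qA, □, R)  ⊢  □□□□[qA]□ (head at position 4)
The machine is in qA, so it halts and accepts.

Final answer: Accept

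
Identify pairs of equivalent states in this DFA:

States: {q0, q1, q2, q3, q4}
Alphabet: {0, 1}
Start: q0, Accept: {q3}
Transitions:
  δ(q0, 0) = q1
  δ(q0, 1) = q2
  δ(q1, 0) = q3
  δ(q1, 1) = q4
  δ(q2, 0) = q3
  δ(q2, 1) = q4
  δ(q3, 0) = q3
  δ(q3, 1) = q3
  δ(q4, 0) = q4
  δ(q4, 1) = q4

Using the table-filling algorithm:
Round 0 – mark pairs where exactly one state is accepting: (q0,q3), (q1,q3), (q2,q3), (q3,q4)
Round 1 – newly marked: (q0,q1) [on 0: q1 vs q3, already marked]; (q0,q2) [on 0: q1 vs q3, already marked]; (q1,q4) [on 0: q3 vs q4, already marked]; (q2,q4) [on 0: q3 vs q4, already marked]
Round 2 – newly marked: (q0,q4) [on 0: q1 vs q4, already marked]
No further pairs can be marked.
(q1, q2) unmarked: δ(q1,0)=q3, δ(q2,0)=q3; δ(q1,1)=q4, δ(q2,1)=q4 → equivalent
Equivalent pairs: (q1, q2)

Final answer: Equivalent pairs: (q1, q2)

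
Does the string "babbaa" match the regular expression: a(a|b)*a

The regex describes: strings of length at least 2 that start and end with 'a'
No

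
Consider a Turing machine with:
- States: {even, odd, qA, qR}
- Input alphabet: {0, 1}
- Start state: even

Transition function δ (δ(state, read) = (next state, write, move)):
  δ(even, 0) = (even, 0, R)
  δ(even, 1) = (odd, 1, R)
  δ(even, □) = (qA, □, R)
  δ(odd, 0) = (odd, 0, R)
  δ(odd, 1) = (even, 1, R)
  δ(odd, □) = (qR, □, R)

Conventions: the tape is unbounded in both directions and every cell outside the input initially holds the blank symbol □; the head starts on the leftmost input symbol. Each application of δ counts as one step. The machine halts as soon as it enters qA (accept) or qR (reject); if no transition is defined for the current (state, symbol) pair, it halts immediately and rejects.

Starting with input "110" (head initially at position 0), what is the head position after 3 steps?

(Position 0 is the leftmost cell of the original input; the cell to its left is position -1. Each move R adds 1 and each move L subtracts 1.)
Step 0: [even]110 (head at position 0)
Step 1: δ(even, 1) = (odd, 1, R)  ⊢  1[odd]10 (head at position 1)
Step 2: δ(odd, 1) = (even, 1, R)  ⊢  11[even]0 (head at position 2)
Step 3: δ(even, 0) = (even, 0, R)  ⊢  110[even]□ (head at position 3)
Head position after 3 steps: 3

Final answer: Position 3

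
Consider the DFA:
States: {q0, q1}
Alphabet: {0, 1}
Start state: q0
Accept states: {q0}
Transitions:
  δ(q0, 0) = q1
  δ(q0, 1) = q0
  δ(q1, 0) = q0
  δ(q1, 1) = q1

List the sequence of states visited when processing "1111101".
Starting at q0
Read '1': q0 -> q0
Read '1': q0 -> q0
Read '1': q0 -> q0
Read '1': q0 -> q0
Read '1': q0 -> q0
Read '0': q0 -> q1
Read '1': q1 -> q1

Final answer: q0 -> q0 -> q0 -> q0 -> q0 -> q0 -> q1 -> q1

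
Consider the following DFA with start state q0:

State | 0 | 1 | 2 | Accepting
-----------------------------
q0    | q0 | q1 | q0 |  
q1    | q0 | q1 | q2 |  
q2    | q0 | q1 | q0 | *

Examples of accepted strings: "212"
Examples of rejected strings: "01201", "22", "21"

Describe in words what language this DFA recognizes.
strings over {0,1,2} ending with '12'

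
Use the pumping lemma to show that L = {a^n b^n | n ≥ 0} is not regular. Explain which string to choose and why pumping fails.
Language: L = {a^n b^n | n ≥ 0} (equal numbers of a's followed by b's)
Step 1: Assume for contradiction that L is regular, with pumping length p.
Step 2: Choose s = a^p b^p. Then s ∈ L (it has p a's followed by p b's) and |s| ≥ p.
Step 3: Consider any decomposition s = xyz with |xy| ≤ p and |y| > 0. Since |xy| ≤ p and the first p symbols of s are all a's, y = a^k for some k with 1 ≤ k ≤ p.
Step 4: Pumping up (i = 2): xy²z = a^(p+k) b^p, which has more a's than b's, so xy²z ∉ L.
This contradicts the pumping lemma, so L is not regular.

Final answer: Choose s = a^p b^p. Since |xy| ≤ p, y = a^k with k ≥ 1. Then xy²z = a^(p+k) b^p ∉ L.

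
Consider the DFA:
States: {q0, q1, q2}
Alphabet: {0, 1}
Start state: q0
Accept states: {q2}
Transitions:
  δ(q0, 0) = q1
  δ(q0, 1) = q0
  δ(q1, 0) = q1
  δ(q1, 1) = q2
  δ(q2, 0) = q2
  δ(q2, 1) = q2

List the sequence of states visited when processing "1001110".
Starting at q0
Read '1': q0 -> q0
Read '0': q0 -> q1
Read '0': q1 -> q1
Read '1': q1 -> q2
Read '1': q2 -> q2
Read '1': q2 -> q2
Read '0': q2 -> q2

Final answer: q0 -> q0 -> q1 -> q1 -> q2 -> q2 -> q2 -> q2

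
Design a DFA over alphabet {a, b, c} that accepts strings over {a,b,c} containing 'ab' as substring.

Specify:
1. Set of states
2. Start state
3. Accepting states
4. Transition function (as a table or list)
One valid DFA (any DFA recognizing the same language is acceptable):
States: {q0, q1, q2}
Start: q0
Accepting: {q2}
Transitions (accepting states marked with *):
State | a | b | c | Accepting
-----------------------------
q0    | q1 | q0 | q0 |  
q1    | q1 | q2 | q0 |  
q2    | q2 | q2 | q2 | *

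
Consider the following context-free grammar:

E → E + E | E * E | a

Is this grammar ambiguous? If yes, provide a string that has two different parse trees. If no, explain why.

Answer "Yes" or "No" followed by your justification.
Two different leftmost derivations of a + a * a:
  (1) E ⇒ E + E ⇒ a + E ⇒ a + E * E ⇒ a + a * E ⇒ a + a * a   (tree groups a + (a * a))
  (2) E ⇒ E * E ⇒ E + E * E ⇒ a + E * E ⇒ a + a * E ⇒ a + a * a   (tree groups (a + a) * a)
Two distinct leftmost derivations = two distinct parse trees, so the grammar is ambiguous.

Final answer: Yes - the string 'a + a * a' has two distinct leftmost derivations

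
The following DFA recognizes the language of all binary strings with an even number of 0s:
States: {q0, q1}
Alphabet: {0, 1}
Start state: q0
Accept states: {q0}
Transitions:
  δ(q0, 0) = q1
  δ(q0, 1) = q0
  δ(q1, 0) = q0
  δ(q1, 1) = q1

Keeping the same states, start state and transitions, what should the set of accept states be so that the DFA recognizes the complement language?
The DFA is complete (every state has a transition on every symbol), so the complement
is recognized by the same DFA with accepting and non-accepting states swapped.
Original accept states: {q0}
Complement accept states = All states - Original accept states
= {q0, q1} - {q0}
= {q1}
Complement language: strings with an ODD number of 0s

Final answer: {q1}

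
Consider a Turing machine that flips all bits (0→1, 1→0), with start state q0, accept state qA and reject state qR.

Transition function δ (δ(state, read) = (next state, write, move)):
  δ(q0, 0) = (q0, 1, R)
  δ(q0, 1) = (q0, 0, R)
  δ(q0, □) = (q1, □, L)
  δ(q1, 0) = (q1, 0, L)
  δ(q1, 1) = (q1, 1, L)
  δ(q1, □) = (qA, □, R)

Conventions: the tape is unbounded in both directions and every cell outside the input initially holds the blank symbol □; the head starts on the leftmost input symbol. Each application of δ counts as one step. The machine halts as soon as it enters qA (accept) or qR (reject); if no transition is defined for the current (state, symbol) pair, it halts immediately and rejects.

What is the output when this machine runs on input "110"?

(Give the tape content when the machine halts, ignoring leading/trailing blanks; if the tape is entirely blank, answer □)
Step 0: [q0]110 (head at position 0)
Step 1: δ(q0, 1) = (q0, 0, R)  ⊢  0[q0]10 (head at position 1)
Step 2: δ(q0, 1) = (q0, 0, R)  ⊢  00[q0]0 (head at position 2)
Step 3: δ(q0, 0) = (q0, 1, R)  ⊢  001[q0]□ (head at position 3)
Step 4: δ(q0, □) = (q1, □, L)  ⊢  00[q1]1□ (head at position 2)
Step 5: δ(q1, 1) = (q1, 1, L)  ⊢  0[q1]01□ (head at position 1)
Step 6: δ(q1, 0) = (q1, 0, L)  ⊢  [q1]001□ (head at position 0)
Step 7: δ(q1, 0) = (q1, 0, L)  ⊢  [q1]□001□ (head at position -1)
Step 8: δ(q1, □) = (qA, □, R)  ⊢  □[qA]001□ (head at position 0)
The machine is in qA, so it halts and accepts.
Tape content when halted (ignoring surrounding blanks): 001

Final answer: Output: 001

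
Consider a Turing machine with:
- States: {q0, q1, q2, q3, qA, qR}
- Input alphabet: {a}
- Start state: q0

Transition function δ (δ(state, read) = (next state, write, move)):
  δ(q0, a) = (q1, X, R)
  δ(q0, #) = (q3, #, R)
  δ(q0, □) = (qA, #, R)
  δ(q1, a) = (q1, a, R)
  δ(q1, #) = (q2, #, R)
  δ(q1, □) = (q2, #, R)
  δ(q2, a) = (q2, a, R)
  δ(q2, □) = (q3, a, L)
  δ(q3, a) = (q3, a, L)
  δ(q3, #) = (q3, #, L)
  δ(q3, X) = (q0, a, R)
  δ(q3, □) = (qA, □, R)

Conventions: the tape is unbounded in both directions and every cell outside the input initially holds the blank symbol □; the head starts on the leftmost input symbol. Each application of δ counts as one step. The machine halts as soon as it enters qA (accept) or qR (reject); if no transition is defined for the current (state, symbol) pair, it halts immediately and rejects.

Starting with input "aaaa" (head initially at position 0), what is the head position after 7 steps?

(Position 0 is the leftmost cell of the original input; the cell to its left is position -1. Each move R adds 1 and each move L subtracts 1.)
Step 0: [q0]aaaa (head at position 0)
Step 1: δ(q0, a) = (q1, X, R)  ⊢  X[q1]aaa (head at position 1)
Step 2: δ(q1, a) = (q1, a, R)  ⊢  Xa[q1]aa (head at position 2)
Step 3: δ(q1, a) = (q1, a, R)  ⊢  Xaa[q1]a (head at position 3)
Step 4: δ(q1, a) = (q1, a, R)  ⊢  Xaaa[q1]□ (head at position 4)
Step 5: δ(q1, □) = (q2, #, R)  ⊢  Xaaa#[q2]□ (head at position 5)
Step 6: δ(q2, □) = (q3, a, L)  ⊢  Xaaa[q3]#a (head at position 4)
Step 7: δ(q3, #) = (q3, #, L)  ⊢  Xaa[q3]a#a (head at position 3)
Head position after 7 steps: 3

Final answer: Position 3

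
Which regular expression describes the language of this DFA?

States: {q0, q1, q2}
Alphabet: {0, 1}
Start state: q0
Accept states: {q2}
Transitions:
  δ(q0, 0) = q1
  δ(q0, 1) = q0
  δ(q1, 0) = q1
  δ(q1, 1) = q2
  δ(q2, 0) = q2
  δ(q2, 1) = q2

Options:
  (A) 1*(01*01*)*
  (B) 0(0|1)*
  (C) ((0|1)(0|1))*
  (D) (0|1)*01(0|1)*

Testing sample strings against the DFA:
  '01' -> accepted
  '11011' -> accepted
  '00101' -> accepted
  '1000' -> rejected
Checking each option for a counterexample:
  (A) 1*(01*01*)*: ε is rejected by the DFA but matches the regex → eliminated
  (B) 0(0|1)*: '0' is rejected by the DFA but matches the regex → eliminated
  (C) ((0|1)(0|1))*: ε is rejected by the DFA but matches the regex → eliminated
  (D) (0|1)*01(0|1)*: agrees with the DFA on all strings of length ≤ 4
Only (D) (0|1)*01(0|1)* is consistent with the DFA.

Final answer: (D) (0|1)*01(0|1)*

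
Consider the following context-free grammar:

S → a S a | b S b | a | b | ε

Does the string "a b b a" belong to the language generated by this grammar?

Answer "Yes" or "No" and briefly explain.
A derivation exists: S ⇒ a S a ⇒ a b S b a ⇒ a b b a (using S → a S a, S → b S b, then S → ε).

Final answer: Yes - a valid derivation exists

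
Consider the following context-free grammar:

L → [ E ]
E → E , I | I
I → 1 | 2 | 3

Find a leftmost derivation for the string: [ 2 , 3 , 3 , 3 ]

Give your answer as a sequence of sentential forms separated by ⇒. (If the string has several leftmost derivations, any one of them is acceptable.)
Start with L.
Step 1: the leftmost non-terminal is L; apply L → [ E ]:  [ E ]
Step 2: the leftmost non-terminal is E; apply E → E , I:  [ E , I ]
Step 3: the leftmost non-terminal is E; apply E → E , I:  [ E , I , I ]
Step 4: the leftmost non-terminal is E; apply E → E , I:  [ E , I , I , I ]
Step 5: the leftmost non-terminal is E; apply E → I:  [ I , I , I , I ]
Step 6: the leftmost non-terminal is I; apply I → 2:  [ 2 , I , I , I ]
Step 7: the leftmost non-terminal is I; apply I → 3:  [ 2 , 3 , I , I ]
Step 8: the leftmost non-terminal is I; apply I → 3:  [ 2 , 3 , 3 , I ]
Step 9: the leftmost non-terminal is I; apply I → 3:  [ 2 , 3 , 3 , 3 ]

Final answer: L ⇒ [ E ] ⇒ [ E , I ] ⇒ [ E , I , I ] ⇒ [ E , I , I , I ] ⇒ [ I , I , I , I ] ⇒ [ 2 , I , I , I ] ⇒ [ 2 , 3 , I , I ] ⇒ [ 2 , 3 , 3 , I ] ⇒ [ 2 , 3 , 3 , 3 ]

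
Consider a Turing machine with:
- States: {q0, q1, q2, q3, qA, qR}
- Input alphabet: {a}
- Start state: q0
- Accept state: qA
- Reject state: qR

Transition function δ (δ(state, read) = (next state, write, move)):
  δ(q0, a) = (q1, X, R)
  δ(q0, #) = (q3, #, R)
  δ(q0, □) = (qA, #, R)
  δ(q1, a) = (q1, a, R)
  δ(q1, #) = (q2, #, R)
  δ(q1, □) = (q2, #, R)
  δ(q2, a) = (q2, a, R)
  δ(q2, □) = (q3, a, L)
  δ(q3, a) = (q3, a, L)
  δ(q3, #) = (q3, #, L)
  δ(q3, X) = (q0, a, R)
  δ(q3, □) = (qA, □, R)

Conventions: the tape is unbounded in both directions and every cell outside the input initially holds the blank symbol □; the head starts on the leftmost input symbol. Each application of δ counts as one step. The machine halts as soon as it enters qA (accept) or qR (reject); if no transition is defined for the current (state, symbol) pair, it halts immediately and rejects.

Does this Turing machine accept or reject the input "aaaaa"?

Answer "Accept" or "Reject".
Trace (configuration after each step, as tape_left[state]tape_right with head position):
Step 0: [q0]aaaaa (head at position 0)
Step 1: X[q1]aaaa (head 1)
Step 2: Xa[q1]aaa (head 2)
Step 3: Xaa[q1]aa (head 3)
Step 4: Xaaa[q1]a (head 4)
Step 5: Xaaaa[q1]□ (head 5)
Step 6: Xaaaa#[q2]□ (head 6)
Step 7: Xaaaa[q3]#a (head 5)
Step 8: Xaaa[q3]a#a (head 4)
Step 9: Xaa[q3]aa#a (head 3)
Step 10: Xa[q3]aaa#a (head 2)
Step 11: X[q3]aaaa#a (head 1)
Step 12: [q3]Xaaaa#a (head 0)
Step 13: a[q0]aaaa#a (head 1)
Step 14: aX[q1]aaa#a (head 2)
Step 15: aXa[q1]aa#a (head 3)
Step 16: aXaa[q1]a#a (head 4)
Step 17: aXaaa[q1]#a (head 5)
Step 18: aXaaa#[q2]a (head 6)
Step 19: aXaaa#a[q2]□ (head 7)
Step 20: aXaaa#[q3]aa (head 6)
Step 21: aXaaa[q3]#aa (head 5)
Step 22: aXaa[q3]a#aa (head 4)
Step 23: aXa[q3]aa#aa (head 3)
Step 24: aX[q3]aaa#aa (head 2)
Step 25: a[q3]Xaaa#aa (head 1)
Step 26: aa[q0]aaa#aa (head 2)
Step 27: aaX[q1]aa#aa (head 3)
Step 28: aaXa[q1]a#aa (head 4)
Step 29: aaXaa[q1]#aa (head 5)
Step 30: aaXaa#[q2]aa (head 6)
Step 31: aaXaa#a[q2]a (head 7)
Step 32: aaXaa#aa[q2]□ (head 8)
Step 33: aaXaa#a[q3]aa (head 7)
Step 34: aaXaa#[q3]aaa (head 6)
Step 35: aaXaa[q3]#aaa (head 5)
Step 36: aaXa[q3]a#aaa (head 4)
Step 37: aaX[q3]aa#aaa (head 3)
Step 38: aa[q3]Xaa#aaa (head 2)
Step 39: aaa[q0]aa#aaa (head 3)
Step 40: aaaX[q1]a#aaa (head 4)
Step 41: aaaXa[q1]#aaa (head 5)
Step 42: aaaXa#[q2]aaa (head 6)
Step 43: aaaXa#a[q2]aa (head 7)
Step 44: aaaXa#aa[q2]a (head 8)
Step 45: aaaXa#aaa[q2]□ (head 9)
Step 46: aaaXa#aa[q3]aa (head 8)
Step 47: aaaXa#a[q3]aaa (head 7)
Step 48: aaaXa#[q3]aaaa (head 6)
Step 49: aaaXa[q3]#aaaa (head 5)
Step 50: aaaX[q3]a#aaaa (head 4)
Step 51: aaa[q3]Xa#aaaa (head 3)
Step 52: aaaa[q0]a#aaaa (head 4)
Step 53: aaaaX[q1]#aaaa (head 5)
Step 54: aaaaX#[q2]aaaa (head 6)
Step 55: aaaaX#a[q2]aaa (head 7)
Step 56: aaaaX#aa[q2]aa (head 8)
Step 57: aaaaX#aaa[q2]a (head 9)
Step 58: aaaaX#aaaa[q2]□ (head 10)
Step 59: aaaaX#aaa[q3]aa (head 9)
Step 60: aaaaX#aa[q3]aaa (head 8)
Step 61: aaaaX#a[q3]aaaa (head 7)
Step 62: aaaaX#[q3]aaaaa (head 6)
Step 63: aaaaX[q3]#aaaaa (head 5)
Step 64: aaaa[q3]X#aaaaa (head 4)
Step 65: aaaaa[q0]#aaaaa (head 5)
Step 66: aaaaa#[q3]aaaaa (head 6)
Step 67: aaaaa[q3]#aaaaa (head 5)
Step 68: aaaa[q3]a#aaaaa (head 4)
Step 69: aaa[q3]aa#aaaaa (head 3)
Step 70: aa[q3]aaa#aaaaa (head 2)
Step 71: a[q3]aaaa#aaaaa (head 1)
Step 72: [q3]aaaaa#aaaaa (head 0)
Step 73: [q3]□aaaaa#aaaaa (head -1)
Step 74: □[qA]aaaaa#aaaaa (head 0)
The machine is in qA, so it halts and accepts.

Final answer: Accept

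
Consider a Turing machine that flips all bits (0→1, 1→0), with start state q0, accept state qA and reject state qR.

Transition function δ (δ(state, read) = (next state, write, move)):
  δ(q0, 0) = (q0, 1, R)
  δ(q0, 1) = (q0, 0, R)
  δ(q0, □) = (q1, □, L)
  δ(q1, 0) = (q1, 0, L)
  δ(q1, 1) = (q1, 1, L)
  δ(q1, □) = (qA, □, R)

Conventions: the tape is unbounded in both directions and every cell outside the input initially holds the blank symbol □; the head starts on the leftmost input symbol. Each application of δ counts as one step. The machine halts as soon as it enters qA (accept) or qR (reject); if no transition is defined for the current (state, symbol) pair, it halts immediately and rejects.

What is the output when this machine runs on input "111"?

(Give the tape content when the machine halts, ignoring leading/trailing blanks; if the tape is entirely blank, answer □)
Step 0: [q0]111 (head at position 0)
Step 1: δ(q0, 1) = (q0, 0, R)  ⊢  0[q0]11 (head at position 1)
Step 2: δ(q0, 1) = (q0, 0, R)  ⊢  00[q0]1 (head at position 2)
Step 3: δ(q0, 1) = (q0, 0, R)  ⊢  000[q0]□ (head at position 3)
Step 4: δ(q0, □) = (q1, □, L)  ⊢  00[q1]0□ (head at position 2)
Step 5: δ(q1, 0) = (q1, 0, L)  ⊢  0[q1]00□ (head at position 1)
Step 6: δ(q1, 0) = (q1, 0, L)  ⊢  [q1]000□ (head at position 0)
Step 7: δ(q1, 0) = (q1, 0, L)  ⊢  [q1]□000□ (head at position -1)
Step 8: δ(q1, □) = (qA, □, R)  ⊢  □[qA]000□ (head at position 0)
The machine is in qA, so it halts and accepts.
Tape content when halted (ignoring surrounding blanks): 000

Final answer: Output: 000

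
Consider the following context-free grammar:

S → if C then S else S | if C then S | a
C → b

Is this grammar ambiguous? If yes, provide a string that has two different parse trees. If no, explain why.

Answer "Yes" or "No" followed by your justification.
The 'dangling else' can attach to either if. Two leftmost derivations of  if b then if b then a else a:
  (1) S ⇒ if C then S else S ⇒ if b then S else S ⇒ if b then if C then S else S ⇒ if b then if b then S else S ⇒ if b then if b then a else S ⇒ if b then if b then a else a   (else belongs to the outer if)
  (2) S ⇒ if C then S ⇒ if b then S ⇒ if b then if C then S else S ⇒ if b then if b then S else S ⇒ if b then if b then a else S ⇒ if b then if b then a else a   (else belongs to the inner if)
Two distinct parse trees for the same string, so the grammar is ambiguous.

Final answer: Yes - the string 'if b then if b then a else a' has two distinct leftmost derivations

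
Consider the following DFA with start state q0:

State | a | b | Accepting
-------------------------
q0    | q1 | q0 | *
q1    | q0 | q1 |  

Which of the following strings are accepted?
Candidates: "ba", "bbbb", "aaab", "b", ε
"ba": q0 → q0 → q1; q1 is not accepting → rejected
"bbbb": q0 → q0 → q0 → q0 → q0; q0 is accepting → accepted
"aaab": q0 → q1 → q0 → q1 → q1; q1 is not accepting → rejected
"b": q0 → q0; q0 is accepting → accepted
ε: q0; q0 is accepting → accepted

Final answer: "bbbb", "b", ε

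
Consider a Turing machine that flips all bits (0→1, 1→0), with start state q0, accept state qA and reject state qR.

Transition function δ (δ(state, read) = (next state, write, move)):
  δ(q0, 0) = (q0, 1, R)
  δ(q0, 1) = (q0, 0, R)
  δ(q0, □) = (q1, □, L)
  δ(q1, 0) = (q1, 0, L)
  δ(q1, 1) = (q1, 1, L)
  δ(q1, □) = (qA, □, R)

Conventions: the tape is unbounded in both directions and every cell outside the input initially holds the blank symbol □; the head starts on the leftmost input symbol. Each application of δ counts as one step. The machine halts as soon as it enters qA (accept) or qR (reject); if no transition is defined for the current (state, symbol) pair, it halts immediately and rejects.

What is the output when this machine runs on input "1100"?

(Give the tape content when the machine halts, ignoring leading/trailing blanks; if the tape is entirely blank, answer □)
Step 0: [q0]1100 (head at position 0)
Step 1: δ(q0, 1) = (q0, 0, R)  ⊢  0[q0]100 (head at position 1)
Step 2: δ(q0, 1) = (q0, 0, R)  ⊢  00[q0]00 (head at position 2)
Step 3: δ(q0, 0) = (q0, 1, R)  ⊢  001[q0]0 (head at position 3)
Step 4: δ(q0, 0) = (q0, 1, R)  ⊢  0011[q0]□ (head at position 4)
Step 5: δ(q0, □) = (q1, □, L)  ⊢  001[q1]1□ (head at position 3)
Step 6: δ(q1, 1) = (q1, 1, L)  ⊢  00[q1]11□ (head at position 2)
Step 7: δ(q1, 1) = (q1, 1, L)  ⊢  0[q1]011□ (head at position 1)
Step 8: δ(q1, 0) = (q1, 0, L)  ⊢  [q1]0011□ (head at position 0)
Step 9: δ(q1, 0) = (q1, 0, L)  ⊢  [q1]□0011□ (head at position -1)
Step 10: δ(q1, □) = (qA, □, R)  ⊢  □[qA]0011□ (head at position 0)
The machine is in qA, so it halts and accepts.
Tape content when halted (ignoring surrounding blanks): 0011

Final answer: Output: 0011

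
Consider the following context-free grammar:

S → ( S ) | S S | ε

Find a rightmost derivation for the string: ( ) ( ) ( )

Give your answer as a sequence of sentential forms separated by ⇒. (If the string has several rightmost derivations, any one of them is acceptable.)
Start with S.
Step 1: the rightmost non-terminal is S; apply S → S S:  S S
Step 2: the rightmost non-terminal is S; apply S → ( S ):  S ( S )
Step 3: the rightmost non-terminal is S; apply S → ε:  S ( )
Step 4: the rightmost non-terminal is S; apply S → S S:  S S ( )
Step 5: the rightmost non-terminal is S; apply S → ( S ):  S ( S ) ( )
Step 6: the rightmost non-terminal is S; apply S → ε:  S ( ) ( )
Step 7: the rightmost non-terminal is S; apply S → ( S ):  ( S ) ( ) ( )
Step 8: the rightmost non-terminal is S; apply S → ε:  ( ) ( ) ( )

Final answer: S ⇒ S S ⇒ S ( S ) ⇒ S ( ) ⇒ S S ( ) ⇒ S ( S ) ( ) ⇒ S ( ) ( ) ⇒ ( S ) ( ) ( ) ⇒ ( ) ( ) ( )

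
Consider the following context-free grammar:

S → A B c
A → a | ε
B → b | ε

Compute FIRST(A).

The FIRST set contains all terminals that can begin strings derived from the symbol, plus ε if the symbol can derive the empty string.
A → a contributes a; A → ε makes A nullable, contributing ε. FIRST(A) = {a, ε}.

Final answer: {a, ε}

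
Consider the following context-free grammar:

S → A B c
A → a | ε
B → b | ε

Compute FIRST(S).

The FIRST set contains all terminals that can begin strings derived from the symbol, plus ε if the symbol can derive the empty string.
FIRST(A) = {a, ε} (A → a | ε) and FIRST(B) = {b, ε} (B → b | ε).
For S → A B c: add FIRST(A) minus ε = {a}; A is nullable, so also add FIRST(B) minus ε = {b}; B is nullable too, so also add FIRST(c) = {c}. The terminal c is never erased, so S is not nullable and ε is not included.
FIRST(S) = {a, b, c}.

Final answer: {a, b, c}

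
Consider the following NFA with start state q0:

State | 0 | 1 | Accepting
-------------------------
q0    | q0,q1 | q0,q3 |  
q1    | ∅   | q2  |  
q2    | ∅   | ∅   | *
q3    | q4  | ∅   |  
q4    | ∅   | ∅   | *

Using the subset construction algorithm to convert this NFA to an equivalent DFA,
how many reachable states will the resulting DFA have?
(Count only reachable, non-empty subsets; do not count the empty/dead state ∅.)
Start subset: {q0}
{q0}: on 0 → {q0, q1}, on 1 → {q0, q3}
{q0, q1}: on 0 → {q0, q1}, on 1 → {q0, q2, q3}
{q0, q3}: on 0 → {q0, q1, q4}, on 1 → {q0, q3}
{q0, q2, q3}: on 0 → {q0, q1, q4}, on 1 → {q0, q3}
{q0, q1, q4}: on 0 → {q0, q1}, on 1 → {q0, q2, q3}
Reachable non-empty subsets: {q0}, {q0, q1}, {q0, q3}, {q0, q2, q3}, {q0, q1, q4} — 5 in total.

Final answer: 5 states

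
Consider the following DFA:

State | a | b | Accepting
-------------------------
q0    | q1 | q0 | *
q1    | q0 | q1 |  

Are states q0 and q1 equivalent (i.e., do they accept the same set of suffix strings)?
Try the suffix ε (the empty string).
From q0: q0 — accepting.
From q1: q1 — not accepting.
The two states disagree on this suffix, so they are not equivalent.

Final answer: No. Distinguishing string: ε (the empty string) - accepted from q0 but not from q1.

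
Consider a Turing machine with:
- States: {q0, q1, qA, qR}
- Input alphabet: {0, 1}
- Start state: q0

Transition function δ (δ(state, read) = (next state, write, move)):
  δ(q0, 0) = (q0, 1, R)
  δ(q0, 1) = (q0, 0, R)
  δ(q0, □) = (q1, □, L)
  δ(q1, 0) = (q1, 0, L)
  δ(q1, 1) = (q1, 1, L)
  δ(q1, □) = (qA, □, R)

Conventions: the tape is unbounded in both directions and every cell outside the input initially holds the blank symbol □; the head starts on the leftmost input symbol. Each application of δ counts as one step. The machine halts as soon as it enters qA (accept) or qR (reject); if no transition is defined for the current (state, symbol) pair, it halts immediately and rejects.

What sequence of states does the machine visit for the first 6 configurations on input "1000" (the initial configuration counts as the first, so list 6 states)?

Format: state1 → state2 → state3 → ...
Step 0: [q0]1000 (head at position 0)
Step 1: δ(q0, 1) = (q0, 0, R)  ⊢  0[q0]000 (head at position 1)
Step 2: δ(q0, 0) = (q0, 1, R)  ⊢  01[q0]00 (head at position 2)
Step 3: δ(q0, 0) = (q0, 1, R)  ⊢  011[q0]0 (head at position 3)
Step 4: δ(q0, 0) = (q0, 1, R)  ⊢  0111[q0]□ (head at position 4)
Step 5: δ(q0, □) = (q1, □, L)  ⊢  011[q1]1□ (head at position 3)
Reading off the states of these 6 configurations: q0 → q0 → q0 → q0 → q0 → q1

Final answer: q0 → q0 → q0 → q0 → q0 → q1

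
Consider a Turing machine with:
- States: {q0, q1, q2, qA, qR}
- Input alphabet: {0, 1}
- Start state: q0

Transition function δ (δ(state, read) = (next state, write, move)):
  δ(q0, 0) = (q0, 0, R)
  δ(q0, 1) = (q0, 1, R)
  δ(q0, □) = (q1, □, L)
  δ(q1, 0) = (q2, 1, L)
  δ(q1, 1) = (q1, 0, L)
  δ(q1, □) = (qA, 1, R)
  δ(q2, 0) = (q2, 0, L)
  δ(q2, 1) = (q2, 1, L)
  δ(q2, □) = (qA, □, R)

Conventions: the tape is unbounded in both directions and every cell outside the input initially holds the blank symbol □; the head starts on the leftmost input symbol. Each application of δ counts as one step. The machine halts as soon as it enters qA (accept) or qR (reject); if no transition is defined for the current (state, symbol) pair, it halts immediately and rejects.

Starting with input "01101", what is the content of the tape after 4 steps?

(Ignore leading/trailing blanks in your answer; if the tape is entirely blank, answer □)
Step 0: [q0]01101 (head at position 0)
Step 1: δ(q0, 0) = (q0, 0, R)  ⊢  0[q0]1101 (head at position 1)
Step 2: δ(q0, 1) = (q0, 1, R)  ⊢  01[q0]101 (head at position 2)
Step 3: δ(q0, 1) = (q0, 1, R)  ⊢  011[q0]01 (head at position 3)
Step 4: δ(q0, 0) = (q0, 0, R)  ⊢  0110[q0]1 (head at position 4)
Tape after 4 steps (ignoring surrounding blanks): 01101

Final answer: Tape: 01101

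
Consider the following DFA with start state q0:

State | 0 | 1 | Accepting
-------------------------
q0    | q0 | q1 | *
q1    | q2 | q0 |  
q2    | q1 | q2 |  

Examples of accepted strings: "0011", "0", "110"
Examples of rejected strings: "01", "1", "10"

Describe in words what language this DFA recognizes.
binary numbers divisible by 3 (treating the string as a binary integer; leading zeros allowed, the empty string counts as 0)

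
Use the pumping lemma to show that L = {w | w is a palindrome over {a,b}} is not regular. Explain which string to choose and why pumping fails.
Language: L = {w | w is a palindrome over {a,b}} (strings that read the same forwards and backwards)
Step 1: Assume for contradiction that L is regular, with pumping length p.
Step 2: Choose s = a^p b a^p. Then s ∈ L (it reads the same forwards and backwards) and |s| ≥ p.
Step 3: Consider any decomposition s = xyz with |xy| ≤ p and |y| > 0. Since |xy| ≤ p and the first p symbols of s are all a's, y = a^k for some k with 1 ≤ k ≤ p.
Step 4: Pumping up (i = 2): xy²z = a^(p+k) b a^p. Its reverse is a^p b a^(p+k) ≠ a^(p+k) b a^p (the single b is no longer in the middle), so xy²z is not a palindrome and xy²z ∉ L.
This contradicts the pumping lemma, so L is not regular.

Final answer: Choose s = a^p b a^p. Since |xy| ≤ p, y = a^k with k ≥ 1. Then xy²z = a^(p+k) b a^p is not a palindrome, so ∉ L.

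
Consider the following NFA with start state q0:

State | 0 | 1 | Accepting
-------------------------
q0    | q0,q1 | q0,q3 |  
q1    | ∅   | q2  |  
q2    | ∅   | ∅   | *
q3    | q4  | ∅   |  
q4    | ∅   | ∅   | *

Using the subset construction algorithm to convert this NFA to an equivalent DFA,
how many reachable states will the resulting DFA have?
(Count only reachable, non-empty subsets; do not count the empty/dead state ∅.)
Start subset: {q0}
{q0}: on 0 → {q0, q1}, on 1 → {q0, q3}
{q0, q1}: on 0 → {q0, q1}, on 1 → {q0, q2, q3}
{q0, q3}: on 0 → {q0, q1, q4}, on 1 → {q0, q3}
{q0, q2, q3}: on 0 → {q0, q1, q4}, on 1 → {q0, q3}
{q0, q1, q4}: on 0 → {q0, q1}, on 1 → {q0, q2, q3}
Reachable non-empty subsets: {q0}, {q0, q1}, {q0, q3}, {q0, q2, q3}, {q0, q1, q4} — 5 in total.

Final answer: 5 states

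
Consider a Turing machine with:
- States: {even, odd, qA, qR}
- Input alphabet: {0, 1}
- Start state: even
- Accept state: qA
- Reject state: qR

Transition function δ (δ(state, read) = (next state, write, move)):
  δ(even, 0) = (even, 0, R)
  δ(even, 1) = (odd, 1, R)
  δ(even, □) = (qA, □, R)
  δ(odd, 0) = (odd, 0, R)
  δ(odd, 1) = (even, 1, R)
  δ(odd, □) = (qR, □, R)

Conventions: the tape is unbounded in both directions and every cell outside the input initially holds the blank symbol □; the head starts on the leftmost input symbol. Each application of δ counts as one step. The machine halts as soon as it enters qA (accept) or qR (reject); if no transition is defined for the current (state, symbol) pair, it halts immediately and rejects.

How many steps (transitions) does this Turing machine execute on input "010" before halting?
Step 0: [even]010 (head at position 0)
Step 1: δ(even, 0) = (even, 0, R)  ⊢  0[even]10 (head at position 1)
Step 2: δ(even, 1) = (odd, 1, R)  ⊢  01[odd]0 (head at position 2)
Step 3: δ(odd, 0) = (odd, 0, R)  ⊢  010[odd]□ (head at position 3)
Step 4: δ(odd, □) = (qR, □, R)  ⊢  010□[qR]□ (head at position 4)
The machine is in qR, so it halts and rejects.
Number of transitions executed: 4.

Final answer: 4 steps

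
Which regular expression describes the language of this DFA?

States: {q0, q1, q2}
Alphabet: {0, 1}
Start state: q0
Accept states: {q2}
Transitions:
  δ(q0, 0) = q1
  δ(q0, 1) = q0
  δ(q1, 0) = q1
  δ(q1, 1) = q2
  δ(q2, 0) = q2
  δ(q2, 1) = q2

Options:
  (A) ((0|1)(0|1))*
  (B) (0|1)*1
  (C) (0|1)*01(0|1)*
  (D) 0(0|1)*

Testing sample strings against the DFA:
  '10' -> rejected
  '00' -> rejected
  '101' -> accepted
  '01' -> accepted
Checking each option for a counterexample:
  (A) ((0|1)(0|1))*: ε is rejected by the DFA but matches the regex → eliminated
  (B) (0|1)*1: '1' is rejected by the DFA but matches the regex → eliminated
  (C) (0|1)*01(0|1)*: agrees with the DFA on all strings of length ≤ 4
  (D) 0(0|1)*: '0' is rejected by the DFA but matches the regex → eliminated
Only (C) (0|1)*01(0|1)* is consistent with the DFA.

Final answer: (C) (0|1)*01(0|1)*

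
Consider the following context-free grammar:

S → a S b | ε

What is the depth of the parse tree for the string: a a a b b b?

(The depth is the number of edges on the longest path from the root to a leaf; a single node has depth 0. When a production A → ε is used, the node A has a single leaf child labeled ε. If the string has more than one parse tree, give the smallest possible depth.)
The only parse tree applies S → a S b 3 times (once per matching a…b pair) and then S → ε.
The S nodes sit at depths 0, 1, …, 3; the innermost S (depth 3) has the single child ε at depth 4.
The terminal leaves a, b are at depths 1..3, so the longest root-to-leaf path is S → S → … → S → ε with 4 edges.
Depth = 4.

Final answer: 4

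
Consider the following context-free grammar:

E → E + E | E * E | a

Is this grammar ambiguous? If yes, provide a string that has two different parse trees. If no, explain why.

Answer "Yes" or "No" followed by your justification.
Two different leftmost derivations of a + a * a:
  (1) E ⇒ E + E ⇒ a + E ⇒ a + E * E ⇒ a + a * E ⇒ a + a * a   (tree groups a + (a * a))
  (2) E ⇒ E * E ⇒ E + E * E ⇒ a + E * E ⇒ a + a * E ⇒ a + a * a   (tree groups (a + a) * a)
Two distinct leftmost derivations = two distinct parse trees, so the grammar is ambiguous.

Final answer: Yes - the string 'a + a * a' has two distinct leftmost derivations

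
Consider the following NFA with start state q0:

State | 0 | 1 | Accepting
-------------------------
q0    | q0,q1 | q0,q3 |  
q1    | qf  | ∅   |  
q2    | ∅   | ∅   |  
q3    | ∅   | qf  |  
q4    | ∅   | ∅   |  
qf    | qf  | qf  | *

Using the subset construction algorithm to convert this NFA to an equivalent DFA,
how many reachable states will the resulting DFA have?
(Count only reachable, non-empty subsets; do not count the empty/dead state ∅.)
Start subset: {q0}
{q0}: on 0 → {q0, q1}, on 1 → {q0, q3}
{q0, q1}: on 0 → {q0, q1, qf}, on 1 → {q0, q3}
{q0, q3}: on 0 → {q0, q1}, on 1 → {q0, q3, qf}
{q0, q1, qf}: on 0 → {q0, q1, qf}, on 1 → {q0, q3, qf}
{q0, q3, qf}: on 0 → {q0, q1, qf}, on 1 → {q0, q3, qf}
Reachable non-empty subsets: {q0}, {q0, q1}, {q0, q3}, {q0, q1, qf}, {q0, q3, qf} — 5 in total.

Final answer: 5 states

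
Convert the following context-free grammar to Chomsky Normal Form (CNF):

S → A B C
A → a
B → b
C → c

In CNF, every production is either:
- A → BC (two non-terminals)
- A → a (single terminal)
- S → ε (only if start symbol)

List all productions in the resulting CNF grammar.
The grammar has no ε-productions or unit productions to eliminate.
A → a is already in CNF (single terminal) – keep it.
B → b is already in CNF (single terminal) – keep it.
C → c is already in CNF (single terminal) – keep it.
S → A B C has 3 symbols on the right: break it into binary productions S → A X0, X0 → B C.
Resulting CNF grammar (5 productions): A → a; B → b; C → c; S → A X0; X0 → B C

Final answer: A → a; B → b; C → c; S → A X0; X0 → B C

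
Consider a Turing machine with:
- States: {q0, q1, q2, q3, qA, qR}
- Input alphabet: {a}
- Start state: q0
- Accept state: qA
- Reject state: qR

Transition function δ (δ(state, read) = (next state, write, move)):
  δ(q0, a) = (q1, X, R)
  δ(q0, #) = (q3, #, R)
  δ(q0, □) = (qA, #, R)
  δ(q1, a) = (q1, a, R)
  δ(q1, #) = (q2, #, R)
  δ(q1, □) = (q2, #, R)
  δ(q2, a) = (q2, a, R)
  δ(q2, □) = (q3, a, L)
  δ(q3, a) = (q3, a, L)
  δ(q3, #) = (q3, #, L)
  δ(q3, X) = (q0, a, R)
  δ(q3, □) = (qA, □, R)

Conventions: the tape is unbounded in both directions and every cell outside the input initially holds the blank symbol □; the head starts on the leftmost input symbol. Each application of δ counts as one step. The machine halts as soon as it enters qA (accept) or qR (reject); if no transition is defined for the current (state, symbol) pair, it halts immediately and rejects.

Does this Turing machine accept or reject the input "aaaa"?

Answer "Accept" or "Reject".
Trace (configuration after each step, as tape_left[state]tape_right with head position):
Step 0: [q0]aaaa (head at position 0)
Step 1: X[q1]aaa (head 1)
Step 2: Xa[q1]aa (head 2)
Step 3: Xaa[q1]a (head 3)
Step 4: Xaaa[q1]□ (head 4)
Step 5: Xaaa#[q2]□ (head 5)
Step 6: Xaaa[q3]#a (head 4)
Step 7: Xaa[q3]a#a (head 3)
Step 8: Xa[q3]aa#a (head 2)
Step 9: X[q3]aaa#a (head 1)
Step 10: [q3]Xaaa#a (head 0)
Step 11: a[q0]aaa#a (head 1)
Step 12: aX[q1]aa#a (head 2)
Step 13: aXa[q1]a#a (head 3)
Step 14: aXaa[q1]#a (head 4)
Step 15: aXaa#[q2]a (head 5)
Step 16: aXaa#a[q2]□ (head 6)
Step 17: aXaa#[q3]aa (head 5)
Step 18: aXaa[q3]#aa (head 4)
Step 19: aXa[q3]a#aa (head 3)
Step 20: aX[q3]aa#aa (head 2)
Step 21: a[q3]Xaa#aa (head 1)
Step 22: aa[q0]aa#aa (head 2)
Step 23: aaX[q1]a#aa (head 3)
Step 24: aaXa[q1]#aa (head 4)
Step 25: aaXa#[q2]aa (head 5)
Step 26: aaXa#a[q2]a (head 6)
Step 27: aaXa#aa[q2]□ (head 7)
Step 28: aaXa#a[q3]aa (head 6)
Step 29: aaXa#[q3]aaa (head 5)
Step 30: aaXa[q3]#aaa (head 4)
Step 31: aaX[q3]a#aaa (head 3)
Step 32: aa[q3]Xa#aaa (head 2)
Step 33: aaa[q0]a#aaa (head 3)
Step 34: aaaX[q1]#aaa (head 4)
Step 35: aaaX#[q2]aaa (head 5)
Step 36: aaaX#a[q2]aa (head 6)
Step 37: aaaX#aa[q2]a (head 7)
Step 38: aaaX#aaa[q2]□ (head 8)
Step 39: aaaX#aa[q3]aa (head 7)
Step 40: aaaX#a[q3]aaa (head 6)
Step 41: aaaX#[q3]aaaa (head 5)
Step 42: aaaX[q3]#aaaa (head 4)
Step 43: aaa[q3]X#aaaa (head 3)
Step 44: aaaa[q0]#aaaa (head 4)
Step 45: aaaa#[q3]aaaa (head 5)
Step 46: aaaa[q3]#aaaa (head 4)
Step 47: aaa[q3]a#aaaa (head 3)
Step 48: aa[q3]aa#aaaa (head 2)
Step 49: a[q3]aaa#aaaa (head 1)
Step 50: [q3]aaaa#aaaa (head 0)
Step 51: [q3]□aaaa#aaaa (head -1)
Step 52: □[qA]aaaa#aaaa (head 0)
The machine is in qA, so it halts and accepts.

Final answer: Accept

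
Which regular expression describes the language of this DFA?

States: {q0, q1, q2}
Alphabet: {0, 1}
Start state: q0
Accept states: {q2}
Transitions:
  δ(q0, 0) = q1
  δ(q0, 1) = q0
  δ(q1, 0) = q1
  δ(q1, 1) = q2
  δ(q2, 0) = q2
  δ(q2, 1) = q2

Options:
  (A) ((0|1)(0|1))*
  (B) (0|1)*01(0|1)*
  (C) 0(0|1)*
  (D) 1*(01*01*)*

Testing sample strings against the DFA:
  '000' -> rejected
  '01' -> accepted
  '101' -> accepted
  '0011' -> accepted
Checking each option for a counterexample:
  (A) ((0|1)(0|1))*: ε is rejected by the DFA but matches the regex → eliminated
  (B) (0|1)*01(0|1)*: agrees with the DFA on all strings of length ≤ 4
  (C) 0(0|1)*: '0' is rejected by the DFA but matches the regex → eliminated
  (D) 1*(01*01*)*: ε is rejected by the DFA but matches the regex → eliminated
Only (B) (0|1)*01(0|1)* is consistent with the DFA.

Final answer: (B) (0|1)*01(0|1)*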